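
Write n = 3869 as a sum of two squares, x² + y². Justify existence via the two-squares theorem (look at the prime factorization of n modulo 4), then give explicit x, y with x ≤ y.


Step 1: Factor n = 3869 = 53 · 73.
Step 2: Check the mod-4 condition on each prime factor: 53 ≡ 1 (mod 4), exponent 1; 73 ≡ 1 (mod 4), exponent 1.
All primes ≡ 3 (mod 4) appear to even exponent (or don't appear), so by the two-squares theorem n IS expressible as a sum of two squares.
Step 3: Build a representation. Here n = 53 · 73 is a product of primes ≡ 1 (mod 4). Each prime p ≡ 1 (mod 4) is itself a sum of two squares; find a² by testing p − a² for a perfect square:
  53: 53 − 1² = 52, 53 − 2² = 49 = 7² ⇒ 53 = 2² + 7².
  73: 73 − 1² = 72, 73 − 2² = 69, 73 − 3² = 64 = 8² ⇒ 73 = 3² + 8².
  Combine using the Brahmagupta–Fibonacci identity (a² + b²)(c² + d²) = (ac − bd)² + (ad + bc)² = (ac + bd)² + (ad − bc)²:
  53 · 73 = 3869: from (2² + 7²)(3² + 8²), take (2·3 − 7·8, 2·8 + 7·3) = (6 − 56, 16 + 21) = (-50, 37); dropping signs (only squares matter) gives (50, 37); check 50² + 37² = 2500 + 1369 = 3869 ✓.
Step 4: Order so x ≤ y and verify: 37² + 50² = 1369 + 2500 = 3869 = n. ✓

n = 3869 = 37² + 50² (one valid representation with x ≤ y).


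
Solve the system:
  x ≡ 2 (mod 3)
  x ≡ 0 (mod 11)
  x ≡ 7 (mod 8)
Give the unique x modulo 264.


Moduli 3, 11, 8 are pairwise coprime; by CRT there is a unique solution modulo M = 3 · 11 · 8 = 264.
Solve pairwise, accumulating the modulus:
  Start with x ≡ 2 (mod 3).
  Combine with x ≡ 0 (mod 11): since gcd(3, 11) = 1, we get a unique residue mod 33.
    Write x = 2 + 3·t and substitute into x ≡ 0 (mod 11): 3·t ≡ 0 − 2 = -2 (mod 11).
    Reduce coefficients mod 11: 3·t ≡ 9 (mod 11).
    The inverse of 3 mod 11 is 4 (since 3·4 = 12 = 1·11 + 1), so t ≡ 4·9 = 36 ≡ 3 (mod 11).
    Then x = 2 + 3·3 = 11, valid modulo lcm(3, 11) = 33: x ≡ 11 (mod 33).
  Combine with x ≡ 7 (mod 8): since gcd(33, 8) = 1, we get a unique residue mod 264.
    Write x = 11 + 33·t and substitute into x ≡ 7 (mod 8): 33·t ≡ 7 − 11 = -4 (mod 8).
    Reduce coefficients mod 8: 1·t ≡ 4 (mod 8).
    So t ≡ 4 (mod 8).
    Then x = 11 + 33·4 = 143, valid modulo lcm(33, 8) = 264: x ≡ 143 (mod 264).
Verify: 143 mod 3 = 2 ✓, 143 mod 11 = 0 ✓, 143 mod 8 = 7 ✓.

x ≡ 143 (mod 264).


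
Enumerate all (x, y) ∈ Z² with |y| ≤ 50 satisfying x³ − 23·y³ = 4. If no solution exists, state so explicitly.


The equation is x³ - 23y³ = 4. For fixed y, x³ = 23·y³ + 4, so a solution requires the RHS to be a perfect cube.
Strategy: iterate y from -50 to 50, compute RHS = 23·y³ + 4, and check whether it is a (positive or negative) perfect cube.
Check small values of y:
  y = 0: RHS = 4 is not a perfect cube.
  y = 1: RHS = 27 = (3)³ ⇒ x = 3 works.
  y = -1: RHS = -19 is not a perfect cube.
  y = 2: RHS = 188 is not a perfect cube.
  y = -2: RHS = -180 is not a perfect cube.
  y = 3: RHS = 625 is not a perfect cube.
  y = -3: RHS = -617 is not a perfect cube.
Continuing the search up to |y| = 50 finds no further solutions beyond those listed.
Collected solutions: (3, 1).

Solutions (with |y| ≤ 50): (3, 1).


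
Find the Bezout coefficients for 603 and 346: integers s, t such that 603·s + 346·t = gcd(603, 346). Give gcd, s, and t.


Euclidean algorithm on (603, 346) — divide until remainder is 0:
  603 = 1 · 346 + 257
  346 = 1 · 257 + 89
  257 = 2 · 89 + 79
  89 = 1 · 79 + 10
  79 = 7 · 10 + 9
  10 = 1 · 9 + 1
  9 = 9 · 1 + 0
gcd(603, 346) = 1.
Track Bezout coefficients alongside the remainders: start with r₀ = 603 = a·1 + b·0 (s = 1, t = 0) and r₁ = 346 = a·0 + b·1 (s = 0, t = 1); each new remainder r_{k+1} = r_{k-1} − q_k·r_k inherits s_{k+1} = s_{k-1} − q_k·s_k, t_{k+1} = t_{k-1} − q_k·t_k, so r_k = a·s_k + b·t_k at every step:
  q = 1: r = 257, s = 1 − 1·0 = 1, t = 0 − 1·1 = -1  (check: 603·1 + 346·(-1) = 257)
  q = 1: r = 89, s = 0 − 1·1 = -1, t = 1 − 1·(-1) = 2  (check: 603·(-1) + 346·2 = 89)
  q = 2: r = 79, s = 1 − 2·(-1) = 3, t = -1 − 2·2 = -5  (check: 603·3 + 346·(-5) = 79)
  q = 1: r = 10, s = -1 − 1·3 = -4, t = 2 − 1·(-5) = 7  (check: 603·(-4) + 346·7 = 10)
  q = 7: r = 9, s = 3 − 7·(-4) = 31, t = -5 − 7·7 = -54  (check: 603·31 + 346·(-54) = 9)
  q = 1: r = 1, s = -4 − 1·31 = -35, t = 7 − 1·(-54) = 61  (check: 603·(-35) + 346·61 = 1)
The row with r = 1 (the gcd) gives the Bezout coefficients s = -35, t = 61.
Result: 603 · (-35) + 346 · (61) = 1.

gcd(603, 346) = 1; s = -35, t = 61 (check: 603·(-35) + 346·61 = 1).


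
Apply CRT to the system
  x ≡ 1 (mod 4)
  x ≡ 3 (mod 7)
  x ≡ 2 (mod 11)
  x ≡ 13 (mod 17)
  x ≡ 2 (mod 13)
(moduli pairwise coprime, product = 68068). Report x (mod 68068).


Product of moduli M = 4 · 7 · 11 · 17 · 13 = 68068.
Merge one congruence at a time:
  Start: x ≡ 1 (mod 4).
  Combine with x ≡ 3 (mod 7); new modulus lcm = 28.
    Write x = 1 + 4·t and substitute into x ≡ 3 (mod 7): 4·t ≡ 3 − 1 = 2 (mod 7).
    The inverse of 4 mod 7 is 2 (since 4·2 = 8 = 1·7 + 1), so t ≡ 2·2 = 4 ≡ 4 (mod 7).
    Then x = 1 + 4·4 = 17, valid modulo lcm(4, 7) = 28: x ≡ 17 (mod 28).
  Combine with x ≡ 2 (mod 11); new modulus lcm = 308.
    Write x = 17 + 28·t and substitute into x ≡ 2 (mod 11): 28·t ≡ 2 − 17 = -15 (mod 11).
    Reduce coefficients mod 11: 6·t ≡ 7 (mod 11).
    The inverse of 6 mod 11 is 2 (since 6·2 = 12 = 1·11 + 1), so t ≡ 2·7 = 14 ≡ 3 (mod 11).
    Then x = 17 + 28·3 = 101, valid modulo lcm(28, 11) = 308: x ≡ 101 (mod 308).
  Combine with x ≡ 13 (mod 17); new modulus lcm = 5236.
    Write x = 101 + 308·t and substitute into x ≡ 13 (mod 17): 308·t ≡ 13 − 101 = -88 (mod 17).
    Reduce coefficients mod 17: 2·t ≡ 14 (mod 17).
    The inverse of 2 mod 17 is 9 (since 2·9 = 18 = 1·17 + 1), so t ≡ 9·14 = 126 ≡ 7 (mod 17).
    Then x = 101 + 308·7 = 2257, valid modulo lcm(308, 17) = 5236: x ≡ 2257 (mod 5236).
  Combine with x ≡ 2 (mod 13); new modulus lcm = 68068.
    Write x = 2257 + 5236·t and substitute into x ≡ 2 (mod 13): 5236·t ≡ 2 − 2257 = -2255 (mod 13).
    Reduce coefficients mod 13: 10·t ≡ 7 (mod 13).
    The inverse of 10 mod 13 is 4 (since 10·4 = 40 = 3·13 + 1), so t ≡ 4·7 = 28 ≡ 2 (mod 13).
    Then x = 2257 + 5236·2 = 12729, valid modulo lcm(5236, 13) = 68068: x ≡ 12729 (mod 68068).
Verify against each original: 12729 mod 4 = 1, 12729 mod 7 = 3, 12729 mod 11 = 2, 12729 mod 17 = 13, 12729 mod 13 = 2.

x ≡ 12729 (mod 68068).


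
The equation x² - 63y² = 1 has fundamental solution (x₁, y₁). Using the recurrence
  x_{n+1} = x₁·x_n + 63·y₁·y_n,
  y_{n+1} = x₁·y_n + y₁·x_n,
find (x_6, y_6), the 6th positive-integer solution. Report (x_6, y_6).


Step 1: Find the fundamental solution (x₁, y₁) of x² - 63y² = 1.
  Expand √63 as a continued fraction. a₀ = ⌊√63⌋ = 7; iterate m_{k+1} = d_k·a_k − m_k, d_{k+1} = (63 − m_{k+1}²)/d_k, a_{k+1} = ⌊(a₀ + m_{k+1})/d_{k+1}⌋ (starting m₀ = 0, d₀ = 1), with convergents p_k = a_k·p_{k-1} + p_{k-2}, q_k = a_k·q_{k-1} + q_{k-2} (p₋₁ = 1, q₋₁ = 0):
  k = 0: a₀ = 7; p₀/q₀ = 7/1; p₀² − 63·q₀² = 49 − 63 = -14.
  k = 1: m = 7, d = 14, a = ⌊(7 + 7)/14⌋ = 1; p/q = (1·7 + 1)/(1·1 + 0) = 8/1; p² − 63·q² = 64 − 63 = 1.
  The first convergent with p² − 63·q² = 1 gives the fundamental solution (x₁, y₁) = (8, 1).
Step 2: Apply the recurrence (x_{n+1}, y_{n+1}) = (x₁x_n + 63y₁y_n, x₁y_n + y₁x_n) repeatedly.
  From (x_1, y_1) = (8, 1): x_2 = 8·8 + 63·1·1 = 127; y_2 = 8·1 + 1·8 = 16.
  From (x_2, y_2) = (127, 16): x_3 = 8·127 + 63·1·16 = 2024; y_3 = 8·16 + 1·127 = 255.
  From (x_3, y_3) = (2024, 255): x_4 = 8·2024 + 63·1·255 = 32257; y_4 = 8·255 + 1·2024 = 4064.
  From (x_4, y_4) = (32257, 4064): x_5 = 8·32257 + 63·1·4064 = 514088; y_5 = 8·4064 + 1·32257 = 64769.
  From (x_5, y_5) = (514088, 64769): x_6 = 8·514088 + 63·1·64769 = 8193151; y_6 = 8·64769 + 1·514088 = 1032240.
Step 3: Verify x_6² - 63·y_6² = 67127723308801 - 67127723308800 = 1 (should be 1). ✓

(x_1, y_1) = (8, 1); (x_6, y_6) = (8193151, 1032240).


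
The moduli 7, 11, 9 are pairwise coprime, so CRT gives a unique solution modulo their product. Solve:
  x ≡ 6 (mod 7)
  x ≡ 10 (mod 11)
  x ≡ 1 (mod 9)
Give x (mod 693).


Moduli 7, 11, 9 are pairwise coprime; by CRT there is a unique solution modulo M = 7 · 11 · 9 = 693.
Solve pairwise, accumulating the modulus:
  Start with x ≡ 6 (mod 7).
  Combine with x ≡ 10 (mod 11): since gcd(7, 11) = 1, we get a unique residue mod 77.
    Write x = 6 + 7·t and substitute into x ≡ 10 (mod 11): 7·t ≡ 10 − 6 = 4 (mod 11).
    The inverse of 7 mod 11 is 8 (since 7·8 = 56 = 5·11 + 1), so t ≡ 8·4 = 32 ≡ 10 (mod 11).
    Then x = 6 + 7·10 = 76, valid modulo lcm(7, 11) = 77: x ≡ 76 (mod 77).
  Combine with x ≡ 1 (mod 9): since gcd(77, 9) = 1, we get a unique residue mod 693.
    Write x = 76 + 77·t and substitute into x ≡ 1 (mod 9): 77·t ≡ 1 − 76 = -75 (mod 9).
    Reduce coefficients mod 9: 5·t ≡ 6 (mod 9).
    The inverse of 5 mod 9 is 2 (since 5·2 = 10 = 1·9 + 1), so t ≡ 2·6 = 12 ≡ 3 (mod 9).
    Then x = 76 + 77·3 = 307, valid modulo lcm(77, 9) = 693: x ≡ 307 (mod 693).
Verify: 307 mod 7 = 6 ✓, 307 mod 11 = 10 ✓, 307 mod 9 = 1 ✓.

x ≡ 307 (mod 693).


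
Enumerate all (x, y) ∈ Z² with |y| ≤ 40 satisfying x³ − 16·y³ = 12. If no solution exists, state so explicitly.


The equation is x³ - 16y³ = 12. For fixed y, x³ = 16·y³ + 12, so a solution requires the RHS to be a perfect cube.
Strategy: iterate y from -40 to 40, compute RHS = 16·y³ + 12, and check whether it is a (positive or negative) perfect cube.
Check small values of y:
  y = 0: RHS = 12 is not a perfect cube.
  y = 1: RHS = 28 is not a perfect cube.
  y = -1: RHS = -4 is not a perfect cube.
  y = 2: RHS = 140 is not a perfect cube.
  y = -2: RHS = -116 is not a perfect cube.
  y = 3: RHS = 444 is not a perfect cube.
  y = -3: RHS = -420 is not a perfect cube.
Continuing the search up to |y| = 40 finds no solutions either.
No (x, y) in the scanned range satisfies the equation.

No integer solutions with |y| ≤ 40.


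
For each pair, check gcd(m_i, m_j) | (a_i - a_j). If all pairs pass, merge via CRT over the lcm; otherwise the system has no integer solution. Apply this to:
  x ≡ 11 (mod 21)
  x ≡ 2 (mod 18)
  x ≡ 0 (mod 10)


Moduli 21, 18, 10 are not pairwise coprime, so CRT works modulo lcm(m_i) when all pairwise compatibility conditions hold.
Pairwise compatibility: gcd(m_i, m_j) must divide a_i - a_j for every pair.
Merge one congruence at a time:
  Start: x ≡ 11 (mod 21).
  Combine with x ≡ 2 (mod 18): gcd(21, 18) = 3; 2 - 11 = -9, which IS divisible by 3, so compatible.
    Write x = 11 + 21·t and substitute into x ≡ 2 (mod 18): 21·t ≡ 2 − 11 = -9 (mod 18).
    Divide the congruence (and modulus) by g = 3: 7·t ≡ -3 (mod 6).
    Reduce coefficients mod 6: 1·t ≡ 3 (mod 6).
    So t ≡ 3 (mod 6).
    Then x = 11 + 21·3 = 74, valid modulo lcm(21, 18) = 126: x ≡ 74 (mod 126).
  Combine with x ≡ 0 (mod 10): gcd(126, 10) = 2; 0 - 74 = -74, which IS divisible by 2, so compatible.
    Write x = 74 + 126·t and substitute into x ≡ 0 (mod 10): 126·t ≡ 0 − 74 = -74 (mod 10).
    Divide the congruence (and modulus) by g = 2: 63·t ≡ -37 (mod 5).
    Reduce coefficients mod 5: 3·t ≡ 3 (mod 5).
    The inverse of 3 mod 5 is 2 (since 3·2 = 6 = 1·5 + 1), so t ≡ 2·3 = 6 ≡ 1 (mod 5).
    Then x = 74 + 126·1 = 200, valid modulo lcm(126, 10) = 630: x ≡ 200 (mod 630).
Verify: 200 mod 21 = 11, 200 mod 18 = 2, 200 mod 10 = 0.

x ≡ 200 (mod 630).


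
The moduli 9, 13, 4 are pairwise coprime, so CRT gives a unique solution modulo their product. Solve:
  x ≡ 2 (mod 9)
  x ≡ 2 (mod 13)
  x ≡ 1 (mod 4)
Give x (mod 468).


Moduli 9, 13, 4 are pairwise coprime; by CRT there is a unique solution modulo M = 9 · 13 · 4 = 468.
Solve pairwise, accumulating the modulus:
  Start with x ≡ 2 (mod 9).
  Combine with x ≡ 2 (mod 13): since gcd(9, 13) = 1, we get a unique residue mod 117.
    Write x = 2 + 9·t and substitute into x ≡ 2 (mod 13): 9·t ≡ 2 − 2 = 0 (mod 13).
    The inverse of 9 mod 13 is 3 (since 9·3 = 27 = 2·13 + 1), so t ≡ 3·0 = 0 ≡ 0 (mod 13).
    Then x = 2 + 9·0 = 2, valid modulo lcm(9, 13) = 117: x ≡ 2 (mod 117).
  Combine with x ≡ 1 (mod 4): since gcd(117, 4) = 1, we get a unique residue mod 468.
    Write x = 2 + 117·t and substitute into x ≡ 1 (mod 4): 117·t ≡ 1 − 2 = -1 (mod 4).
    Reduce coefficients mod 4: 1·t ≡ 3 (mod 4).
    So t ≡ 3 (mod 4).
    Then x = 2 + 117·3 = 353, valid modulo lcm(117, 4) = 468: x ≡ 353 (mod 468).
Verify: 353 mod 9 = 2 ✓, 353 mod 13 = 2 ✓, 353 mod 4 = 1 ✓.

x ≡ 353 (mod 468).


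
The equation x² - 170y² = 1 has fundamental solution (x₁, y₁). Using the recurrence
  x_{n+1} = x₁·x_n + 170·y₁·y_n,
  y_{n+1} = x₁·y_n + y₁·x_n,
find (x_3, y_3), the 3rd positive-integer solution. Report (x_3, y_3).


Step 1: Find the fundamental solution (x₁, y₁) of x² - 170y² = 1.
  Expand √170 as a continued fraction. a₀ = ⌊√170⌋ = 13; iterate m_{k+1} = d_k·a_k − m_k, d_{k+1} = (170 − m_{k+1}²)/d_k, a_{k+1} = ⌊(a₀ + m_{k+1})/d_{k+1}⌋ (starting m₀ = 0, d₀ = 1), with convergents p_k = a_k·p_{k-1} + p_{k-2}, q_k = a_k·q_{k-1} + q_{k-2} (p₋₁ = 1, q₋₁ = 0):
  k = 0: a₀ = 13; p₀/q₀ = 13/1; p₀² − 170·q₀² = 169 − 170 = -1.
  k = 1: m = 13, d = 1, a = ⌊(13 + 13)/1⌋ = 26; p/q = (26·13 + 1)/(26·1 + 0) = 339/26; p² − 170·q² = 114921 − 114920 = 1.
  The first convergent with p² − 170·q² = 1 gives the fundamental solution (x₁, y₁) = (339, 26).
Step 2: Apply the recurrence (x_{n+1}, y_{n+1}) = (x₁x_n + 170y₁y_n, x₁y_n + y₁x_n) repeatedly.
  From (x_1, y_1) = (339, 26): x_2 = 339·339 + 170·26·26 = 229841; y_2 = 339·26 + 26·339 = 17628.
  From (x_2, y_2) = (229841, 17628): x_3 = 339·229841 + 170·26·17628 = 155831859; y_3 = 339·17628 + 26·229841 = 11951758.
Step 3: Verify x_3² - 170·y_3² = 24283568279395881 - 24283568279395880 = 1 (should be 1). ✓

(x_1, y_1) = (339, 26); (x_3, y_3) = (155831859, 11951758).


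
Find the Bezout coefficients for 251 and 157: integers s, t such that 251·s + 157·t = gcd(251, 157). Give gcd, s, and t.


Euclidean algorithm on (251, 157) — divide until remainder is 0:
  251 = 1 · 157 + 94
  157 = 1 · 94 + 63
  94 = 1 · 63 + 31
  63 = 2 · 31 + 1
  31 = 31 · 1 + 0
gcd(251, 157) = 1.
Track Bezout coefficients alongside the remainders: start with r₀ = 251 = a·1 + b·0 (s = 1, t = 0) and r₁ = 157 = a·0 + b·1 (s = 0, t = 1); each new remainder r_{k+1} = r_{k-1} − q_k·r_k inherits s_{k+1} = s_{k-1} − q_k·s_k, t_{k+1} = t_{k-1} − q_k·t_k, so r_k = a·s_k + b·t_k at every step:
  q = 1: r = 94, s = 1 − 1·0 = 1, t = 0 − 1·1 = -1  (check: 251·1 + 157·(-1) = 94)
  q = 1: r = 63, s = 0 − 1·1 = -1, t = 1 − 1·(-1) = 2  (check: 251·(-1) + 157·2 = 63)
  q = 1: r = 31, s = 1 − 1·(-1) = 2, t = -1 − 1·2 = -3  (check: 251·2 + 157·(-3) = 31)
  q = 2: r = 1, s = -1 − 2·2 = -5, t = 2 − 2·(-3) = 8  (check: 251·(-5) + 157·8 = 1)
The row with r = 1 (the gcd) gives the Bezout coefficients s = -5, t = 8.
Result: 251 · (-5) + 157 · (8) = 1.

gcd(251, 157) = 1; s = -5, t = 8 (check: 251·(-5) + 157·8 = 1).


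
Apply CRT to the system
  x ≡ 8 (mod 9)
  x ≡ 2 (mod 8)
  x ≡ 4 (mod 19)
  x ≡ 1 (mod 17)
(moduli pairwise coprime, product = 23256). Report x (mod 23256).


Product of moduli M = 9 · 8 · 19 · 17 = 23256.
Merge one congruence at a time:
  Start: x ≡ 8 (mod 9).
  Combine with x ≡ 2 (mod 8); new modulus lcm = 72.
    Write x = 8 + 9·t and substitute into x ≡ 2 (mod 8): 9·t ≡ 2 − 8 = -6 (mod 8).
    Reduce coefficients mod 8: 1·t ≡ 2 (mod 8).
    So t ≡ 2 (mod 8).
    Then x = 8 + 9·2 = 26, valid modulo lcm(9, 8) = 72: x ≡ 26 (mod 72).
  Combine with x ≡ 4 (mod 19); new modulus lcm = 1368.
    Write x = 26 + 72·t and substitute into x ≡ 4 (mod 19): 72·t ≡ 4 − 26 = -22 (mod 19).
    Reduce coefficients mod 19: 15·t ≡ 16 (mod 19).
    The inverse of 15 mod 19 is 14 (since 15·14 = 210 = 11·19 + 1), so t ≡ 14·16 = 224 ≡ 15 (mod 19).
    Then x = 26 + 72·15 = 1106, valid modulo lcm(72, 19) = 1368: x ≡ 1106 (mod 1368).
  Combine with x ≡ 1 (mod 17); new modulus lcm = 23256.
    Write x = 1106 + 1368·t and substitute into x ≡ 1 (mod 17): 1368·t ≡ 1 − 1106 = -1105 (mod 17).
    Reduce coefficients mod 17: 8·t ≡ 0 (mod 17).
    The inverse of 8 mod 17 is 15 (since 8·15 = 120 = 7·17 + 1), so t ≡ 15·0 = 0 ≡ 0 (mod 17).
    Then x = 1106 + 1368·0 = 1106, valid modulo lcm(1368, 17) = 23256: x ≡ 1106 (mod 23256).
Verify against each original: 1106 mod 9 = 8, 1106 mod 8 = 2, 1106 mod 19 = 4, 1106 mod 17 = 1.

x ≡ 1106 (mod 23256).


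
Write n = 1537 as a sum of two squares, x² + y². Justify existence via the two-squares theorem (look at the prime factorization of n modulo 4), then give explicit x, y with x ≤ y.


Step 1: Factor n = 1537 = 29 · 53.
Step 2: Check the mod-4 condition on each prime factor: 29 ≡ 1 (mod 4), exponent 1; 53 ≡ 1 (mod 4), exponent 1.
All primes ≡ 3 (mod 4) appear to even exponent (or don't appear), so by the two-squares theorem n IS expressible as a sum of two squares.
Step 3: Build a representation. Here n = 29 · 53 is a product of primes ≡ 1 (mod 4). Each prime p ≡ 1 (mod 4) is itself a sum of two squares; find a² by testing p − a² for a perfect square:
  29: 29 − 1² = 28, 29 − 2² = 25 = 5² ⇒ 29 = 2² + 5².
  53: 53 − 1² = 52, 53 − 2² = 49 = 7² ⇒ 53 = 2² + 7².
  Combine using the Brahmagupta–Fibonacci identity (a² + b²)(c² + d²) = (ac − bd)² + (ad + bc)² = (ac + bd)² + (ad − bc)²:
  29 · 53 = 1537: from (2² + 5²)(2² + 7²), take (2·2 − 5·7, 2·7 + 5·2) = (4 − 35, 14 + 10) = (-31, 24); dropping signs (only squares matter) gives (31, 24); check 31² + 24² = 961 + 576 = 1537 ✓.
Step 4: Order so x ≤ y and verify: 24² + 31² = 576 + 961 = 1537 = n. ✓

n = 1537 = 24² + 31² (one valid representation with x ≤ y).


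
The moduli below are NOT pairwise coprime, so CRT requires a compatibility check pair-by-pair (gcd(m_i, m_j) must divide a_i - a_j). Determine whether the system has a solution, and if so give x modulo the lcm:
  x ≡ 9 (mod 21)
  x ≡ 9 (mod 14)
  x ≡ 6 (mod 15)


Moduli 21, 14, 15 are not pairwise coprime, so CRT works modulo lcm(m_i) when all pairwise compatibility conditions hold.
Pairwise compatibility: gcd(m_i, m_j) must divide a_i - a_j for every pair.
Merge one congruence at a time:
  Start: x ≡ 9 (mod 21).
  Combine with x ≡ 9 (mod 14): gcd(21, 14) = 7; 9 - 9 = 0, which IS divisible by 7, so compatible.
    Write x = 9 + 21·t and substitute into x ≡ 9 (mod 14): 21·t ≡ 9 − 9 = 0 (mod 14).
    Divide the congruence (and modulus) by g = 7: 3·t ≡ 0 (mod 2).
    Reduce coefficients mod 2: 1·t ≡ 0 (mod 2).
    So t ≡ 0 (mod 2).
    Then x = 9 + 21·0 = 9, valid modulo lcm(21, 14) = 42: x ≡ 9 (mod 42).
  Combine with x ≡ 6 (mod 15): gcd(42, 15) = 3; 6 - 9 = -3, which IS divisible by 3, so compatible.
    Write x = 9 + 42·t and substitute into x ≡ 6 (mod 15): 42·t ≡ 6 − 9 = -3 (mod 15).
    Divide the congruence (and modulus) by g = 3: 14·t ≡ -1 (mod 5).
    Reduce coefficients mod 5: 4·t ≡ 4 (mod 5).
    The inverse of 4 mod 5 is 4 (since 4·4 = 16 = 3·5 + 1), so t ≡ 4·4 = 16 ≡ 1 (mod 5).
    Then x = 9 + 42·1 = 51, valid modulo lcm(42, 15) = 210: x ≡ 51 (mod 210).
Verify: 51 mod 21 = 9, 51 mod 14 = 9, 51 mod 15 = 6.

x ≡ 51 (mod 210).


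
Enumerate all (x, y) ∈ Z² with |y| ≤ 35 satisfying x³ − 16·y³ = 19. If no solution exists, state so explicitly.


The equation is x³ - 16y³ = 19. For fixed y, x³ = 16·y³ + 19, so a solution requires the RHS to be a perfect cube.
Strategy: iterate y from -35 to 35, compute RHS = 16·y³ + 19, and check whether it is a (positive or negative) perfect cube.
Check small values of y:
  y = 0: RHS = 19 is not a perfect cube.
  y = 1: RHS = 35 is not a perfect cube.
  y = -1: RHS = 3 is not a perfect cube.
  y = 2: RHS = 147 is not a perfect cube.
  y = -2: RHS = -109 is not a perfect cube.
  y = 3: RHS = 451 is not a perfect cube.
  y = -3: RHS = -413 is not a perfect cube.
Continuing the search up to |y| = 35 finds no solutions either.
No (x, y) in the scanned range satisfies the equation.

No integer solutions with |y| ≤ 35.


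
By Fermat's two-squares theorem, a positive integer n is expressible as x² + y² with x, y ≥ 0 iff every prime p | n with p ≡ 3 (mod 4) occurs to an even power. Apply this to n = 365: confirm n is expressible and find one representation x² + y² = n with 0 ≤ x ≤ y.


Step 1: Factor n = 365 = 5 · 73.
Step 2: Check the mod-4 condition on each prime factor: 5 ≡ 1 (mod 4), exponent 1; 73 ≡ 1 (mod 4), exponent 1.
All primes ≡ 3 (mod 4) appear to even exponent (or don't appear), so by the two-squares theorem n IS expressible as a sum of two squares.
Step 3: Build a representation. Here n = 5 · 73 is a product of primes ≡ 1 (mod 4). Each prime p ≡ 1 (mod 4) is itself a sum of two squares; find a² by testing p − a² for a perfect square:
  5: 5 − 1² = 4 = 2² ⇒ 5 = 1² + 2².
  73: 73 − 1² = 72, 73 − 2² = 69, 73 − 3² = 64 = 8² ⇒ 73 = 3² + 8².
  Combine using the Brahmagupta–Fibonacci identity (a² + b²)(c² + d²) = (ac − bd)² + (ad + bc)² = (ac + bd)² + (ad − bc)²:
  5 · 73 = 365: from (1² + 2²)(3² + 8²), take (1·3 − 2·8, 1·8 + 2·3) = (3 − 16, 8 + 6) = (-13, 14); dropping signs (only squares matter) gives (13, 14); check 13² + 14² = 169 + 196 = 365 ✓.
Step 4: Order so x ≤ y and verify: 13² + 14² = 169 + 196 = 365 = n. ✓

n = 365 = 13² + 14² (one valid representation with x ≤ y).


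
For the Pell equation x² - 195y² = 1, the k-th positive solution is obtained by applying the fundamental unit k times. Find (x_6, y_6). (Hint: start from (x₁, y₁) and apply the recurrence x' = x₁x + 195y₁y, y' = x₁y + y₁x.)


Step 1: Find the fundamental solution (x₁, y₁) of x² - 195y² = 1.
  Expand √195 as a continued fraction. a₀ = ⌊√195⌋ = 13; iterate m_{k+1} = d_k·a_k − m_k, d_{k+1} = (195 − m_{k+1}²)/d_k, a_{k+1} = ⌊(a₀ + m_{k+1})/d_{k+1}⌋ (starting m₀ = 0, d₀ = 1), with convergents p_k = a_k·p_{k-1} + p_{k-2}, q_k = a_k·q_{k-1} + q_{k-2} (p₋₁ = 1, q₋₁ = 0):
  k = 0: a₀ = 13; p₀/q₀ = 13/1; p₀² − 195·q₀² = 169 − 195 = -26.
  k = 1: m = 13, d = 26, a = ⌊(13 + 13)/26⌋ = 1; p/q = (1·13 + 1)/(1·1 + 0) = 14/1; p² − 195·q² = 196 − 195 = 1.
  The first convergent with p² − 195·q² = 1 gives the fundamental solution (x₁, y₁) = (14, 1).
Step 2: Apply the recurrence (x_{n+1}, y_{n+1}) = (x₁x_n + 195y₁y_n, x₁y_n + y₁x_n) repeatedly.
  From (x_1, y_1) = (14, 1): x_2 = 14·14 + 195·1·1 = 391; y_2 = 14·1 + 1·14 = 28.
  From (x_2, y_2) = (391, 28): x_3 = 14·391 + 195·1·28 = 10934; y_3 = 14·28 + 1·391 = 783.
  From (x_3, y_3) = (10934, 783): x_4 = 14·10934 + 195·1·783 = 305761; y_4 = 14·783 + 1·10934 = 21896.
  From (x_4, y_4) = (305761, 21896): x_5 = 14·305761 + 195·1·21896 = 8550374; y_5 = 14·21896 + 1·305761 = 612305.
  From (x_5, y_5) = (8550374, 612305): x_6 = 14·8550374 + 195·1·612305 = 239104711; y_6 = 14·612305 + 1·8550374 = 17122644.
Step 3: Verify x_6² - 195·y_6² = 57171062822393521 - 57171062822393520 = 1 (should be 1). ✓

(x_1, y_1) = (14, 1); (x_6, y_6) = (239104711, 17122644).


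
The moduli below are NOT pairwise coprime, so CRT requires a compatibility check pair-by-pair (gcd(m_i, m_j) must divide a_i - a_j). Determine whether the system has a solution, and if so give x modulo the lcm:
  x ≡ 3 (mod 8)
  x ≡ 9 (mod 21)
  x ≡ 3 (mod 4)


Moduli 8, 21, 4 are not pairwise coprime, so CRT works modulo lcm(m_i) when all pairwise compatibility conditions hold.
Pairwise compatibility: gcd(m_i, m_j) must divide a_i - a_j for every pair.
Merge one congruence at a time:
  Start: x ≡ 3 (mod 8).
  Combine with x ≡ 9 (mod 21): gcd(8, 21) = 1; 9 - 3 = 6, which IS divisible by 1, so compatible.
    Write x = 3 + 8·t and substitute into x ≡ 9 (mod 21): 8·t ≡ 9 − 3 = 6 (mod 21).
    The inverse of 8 mod 21 is 8 (since 8·8 = 64 = 3·21 + 1), so t ≡ 8·6 = 48 ≡ 6 (mod 21).
    Then x = 3 + 8·6 = 51, valid modulo lcm(8, 21) = 168: x ≡ 51 (mod 168).
  Combine with x ≡ 3 (mod 4): gcd(168, 4) = 4; 3 - 51 = -48, which IS divisible by 4, so compatible.
    Write x = 51 + 168·t and substitute into x ≡ 3 (mod 4): 168·t ≡ 3 − 51 = -48 (mod 4).
    Divide the congruence (and modulus) by g = 4: 42·t ≡ -12 (mod 1).
    Modulo 1 every t works; take t = 0.
    Then x = 51 + 168·0 = 51, valid modulo lcm(168, 4) = 168: x ≡ 51 (mod 168).
Verify: 51 mod 8 = 3, 51 mod 21 = 9, 51 mod 4 = 3.

x ≡ 51 (mod 168).


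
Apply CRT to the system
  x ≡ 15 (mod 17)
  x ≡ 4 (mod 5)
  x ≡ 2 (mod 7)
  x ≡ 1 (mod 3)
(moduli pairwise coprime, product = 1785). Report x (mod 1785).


Product of moduli M = 17 · 5 · 7 · 3 = 1785.
Merge one congruence at a time:
  Start: x ≡ 15 (mod 17).
  Combine with x ≡ 4 (mod 5); new modulus lcm = 85.
    Write x = 15 + 17·t and substitute into x ≡ 4 (mod 5): 17·t ≡ 4 − 15 = -11 (mod 5).
    Reduce coefficients mod 5: 2·t ≡ 4 (mod 5).
    The inverse of 2 mod 5 is 3 (since 2·3 = 6 = 1·5 + 1), so t ≡ 3·4 = 12 ≡ 2 (mod 5).
    Then x = 15 + 17·2 = 49, valid modulo lcm(17, 5) = 85: x ≡ 49 (mod 85).
  Combine with x ≡ 2 (mod 7); new modulus lcm = 595.
    Write x = 49 + 85·t and substitute into x ≡ 2 (mod 7): 85·t ≡ 2 − 49 = -47 (mod 7).
    Reduce coefficients mod 7: 1·t ≡ 2 (mod 7).
    So t ≡ 2 (mod 7).
    Then x = 49 + 85·2 = 219, valid modulo lcm(85, 7) = 595: x ≡ 219 (mod 595).
  Combine with x ≡ 1 (mod 3); new modulus lcm = 1785.
    Write x = 219 + 595·t and substitute into x ≡ 1 (mod 3): 595·t ≡ 1 − 219 = -218 (mod 3).
    Reduce coefficients mod 3: 1·t ≡ 1 (mod 3).
    So t ≡ 1 (mod 3).
    Then x = 219 + 595·1 = 814, valid modulo lcm(595, 3) = 1785: x ≡ 814 (mod 1785).
Verify against each original: 814 mod 17 = 15, 814 mod 5 = 4, 814 mod 7 = 2, 814 mod 3 = 1.

x ≡ 814 (mod 1785).


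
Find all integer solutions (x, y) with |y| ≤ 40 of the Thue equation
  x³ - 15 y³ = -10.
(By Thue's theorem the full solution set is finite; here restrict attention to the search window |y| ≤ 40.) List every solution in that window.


The equation is x³ - 15y³ = -10. For fixed y, x³ = 15·y³ − 10, so a solution requires the RHS to be a perfect cube.
Strategy: iterate y from -40 to 40, compute RHS = 15·y³ − 10, and check whether it is a (positive or negative) perfect cube.
Check small values of y:
  y = 0: RHS = -10 is not a perfect cube.
  y = 1: RHS = 5 is not a perfect cube.
  y = -1: RHS = -25 is not a perfect cube.
  y = 2: RHS = 110 is not a perfect cube.
  y = -2: RHS = -130 is not a perfect cube.
  y = 3: RHS = 395 is not a perfect cube.
  y = -3: RHS = -415 is not a perfect cube.
Continuing the search up to |y| = 40 finds no solutions either.
No (x, y) in the scanned range satisfies the equation.

No integer solutions with |y| ≤ 40.


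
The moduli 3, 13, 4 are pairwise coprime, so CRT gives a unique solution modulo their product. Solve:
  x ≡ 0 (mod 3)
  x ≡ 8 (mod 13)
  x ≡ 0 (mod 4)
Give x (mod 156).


Moduli 3, 13, 4 are pairwise coprime; by CRT there is a unique solution modulo M = 3 · 13 · 4 = 156.
Solve pairwise, accumulating the modulus:
  Start with x ≡ 0 (mod 3).
  Combine with x ≡ 8 (mod 13): since gcd(3, 13) = 1, we get a unique residue mod 39.
    Write x = 0 + 3·t and substitute into x ≡ 8 (mod 13): 3·t ≡ 8 − 0 = 8 (mod 13).
    The inverse of 3 mod 13 is 9 (since 3·9 = 27 = 2·13 + 1), so t ≡ 9·8 = 72 ≡ 7 (mod 13).
    Then x = 0 + 3·7 = 21, valid modulo lcm(3, 13) = 39: x ≡ 21 (mod 39).
  Combine with x ≡ 0 (mod 4): since gcd(39, 4) = 1, we get a unique residue mod 156.
    Write x = 21 + 39·t and substitute into x ≡ 0 (mod 4): 39·t ≡ 0 − 21 = -21 (mod 4).
    Reduce coefficients mod 4: 3·t ≡ 3 (mod 4).
    The inverse of 3 mod 4 is 3 (since 3·3 = 9 = 2·4 + 1), so t ≡ 3·3 = 9 ≡ 1 (mod 4).
    Then x = 21 + 39·1 = 60, valid modulo lcm(39, 4) = 156: x ≡ 60 (mod 156).
Verify: 60 mod 3 = 0 ✓, 60 mod 13 = 8 ✓, 60 mod 4 = 0 ✓.

x ≡ 60 (mod 156).


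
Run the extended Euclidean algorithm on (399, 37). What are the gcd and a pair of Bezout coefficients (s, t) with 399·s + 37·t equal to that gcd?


Euclidean algorithm on (399, 37) — divide until remainder is 0:
  399 = 10 · 37 + 29
  37 = 1 · 29 + 8
  29 = 3 · 8 + 5
  8 = 1 · 5 + 3
  5 = 1 · 3 + 2
  3 = 1 · 2 + 1
  2 = 2 · 1 + 0
gcd(399, 37) = 1.
Track Bezout coefficients alongside the remainders: start with r₀ = 399 = a·1 + b·0 (s = 1, t = 0) and r₁ = 37 = a·0 + b·1 (s = 0, t = 1); each new remainder r_{k+1} = r_{k-1} − q_k·r_k inherits s_{k+1} = s_{k-1} − q_k·s_k, t_{k+1} = t_{k-1} − q_k·t_k, so r_k = a·s_k + b·t_k at every step:
  q = 10: r = 29, s = 1 − 10·0 = 1, t = 0 − 10·1 = -10  (check: 399·1 + 37·(-10) = 29)
  q = 1: r = 8, s = 0 − 1·1 = -1, t = 1 − 1·(-10) = 11  (check: 399·(-1) + 37·11 = 8)
  q = 3: r = 5, s = 1 − 3·(-1) = 4, t = -10 − 3·11 = -43  (check: 399·4 + 37·(-43) = 5)
  q = 1: r = 3, s = -1 − 1·4 = -5, t = 11 − 1·(-43) = 54  (check: 399·(-5) + 37·54 = 3)
  q = 1: r = 2, s = 4 − 1·(-5) = 9, t = -43 − 1·54 = -97  (check: 399·9 + 37·(-97) = 2)
  q = 1: r = 1, s = -5 − 1·9 = -14, t = 54 − 1·(-97) = 151  (check: 399·(-14) + 37·151 = 1)
The row with r = 1 (the gcd) gives the Bezout coefficients s = -14, t = 151.
Result: 399 · (-14) + 37 · (151) = 1.

gcd(399, 37) = 1; s = -14, t = 151 (check: 399·(-14) + 37·151 = 1).


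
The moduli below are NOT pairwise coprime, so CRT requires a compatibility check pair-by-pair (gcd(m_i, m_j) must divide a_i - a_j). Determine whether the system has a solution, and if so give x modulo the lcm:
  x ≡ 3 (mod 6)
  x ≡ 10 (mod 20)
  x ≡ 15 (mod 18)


Moduli 6, 20, 18 are not pairwise coprime, so CRT works modulo lcm(m_i) when all pairwise compatibility conditions hold.
Pairwise compatibility: gcd(m_i, m_j) must divide a_i - a_j for every pair.
Merge one congruence at a time:
  Start: x ≡ 3 (mod 6).
  Combine with x ≡ 10 (mod 20): gcd(6, 20) = 2, and 10 - 3 = 7 is NOT divisible by 2.
    ⇒ system is inconsistent (no integer solution).

No solution (the system is inconsistent).


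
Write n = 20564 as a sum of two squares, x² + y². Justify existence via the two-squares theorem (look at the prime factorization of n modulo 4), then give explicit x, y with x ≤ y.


Step 1: Factor n = 20564 = 2^2 · 53 · 97.
Step 2: Check the mod-4 condition on each prime factor: 2 = 2 (special); 53 ≡ 1 (mod 4), exponent 1; 97 ≡ 1 (mod 4), exponent 1.
All primes ≡ 3 (mod 4) appear to even exponent (or don't appear), so by the two-squares theorem n IS expressible as a sum of two squares.
Step 3: Build a representation. Group n = k² · m with k = 2 and m = 53 · 97 = 5141 (a product of primes ≡ 1 (mod 4)); a representation of m scales to one of n via (k·x)² + (k·y)² = k²(x² + y²). Each prime p ≡ 1 (mod 4) is itself a sum of two squares; find a² by testing p − a² for a perfect square:
  53: 53 − 1² = 52, 53 − 2² = 49 = 7² ⇒ 53 = 2² + 7².
  97: 97 − 1² = 96, 97 − 2² = 93, 97 − 3² = 88, 97 − 4² = 81 = 9² ⇒ 97 = 4² + 9².
  Combine using the Brahmagupta–Fibonacci identity (a² + b²)(c² + d²) = (ac − bd)² + (ad + bc)² = (ac + bd)² + (ad − bc)²:
  53 · 97 = 5141: from (2² + 7²)(4² + 9²), take (2·4 − 7·9, 2·9 + 7·4) = (8 − 63, 18 + 28) = (-55, 46); dropping signs (only squares matter) gives (55, 46); check 55² + 46² = 3025 + 2116 = 5141 ✓.
  Scale by k = 2: (2·55, 2·46) = (110, 92).
Step 4: Order so x ≤ y and verify: 92² + 110² = 8464 + 12100 = 20564 = n. ✓

n = 20564 = 92² + 110² (one valid representation with x ≤ y).


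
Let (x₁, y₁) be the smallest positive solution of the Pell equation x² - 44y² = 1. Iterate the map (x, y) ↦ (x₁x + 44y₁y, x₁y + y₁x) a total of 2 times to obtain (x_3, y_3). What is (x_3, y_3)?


Step 1: Find the fundamental solution (x₁, y₁) of x² - 44y² = 1.
  Expand √44 as a continued fraction. a₀ = ⌊√44⌋ = 6; iterate m_{k+1} = d_k·a_k − m_k, d_{k+1} = (44 − m_{k+1}²)/d_k, a_{k+1} = ⌊(a₀ + m_{k+1})/d_{k+1}⌋ (starting m₀ = 0, d₀ = 1), with convergents p_k = a_k·p_{k-1} + p_{k-2}, q_k = a_k·q_{k-1} + q_{k-2} (p₋₁ = 1, q₋₁ = 0):
  k = 0: a₀ = 6; p₀/q₀ = 6/1; p₀² − 44·q₀² = 36 − 44 = -8.
  k = 1: m = 6, d = 8, a = ⌊(6 + 6)/8⌋ = 1; p/q = (1·6 + 1)/(1·1 + 0) = 7/1; p² − 44·q² = 49 − 44 = 5.
  k = 2: m = 2, d = 5, a = ⌊(6 + 2)/5⌋ = 1; p/q = (1·7 + 6)/(1·1 + 1) = 13/2; p² − 44·q² = 169 − 176 = -7.
  k = 3: m = 3, d = 7, a = ⌊(6 + 3)/7⌋ = 1; p/q = (1·13 + 7)/(1·2 + 1) = 20/3; p² − 44·q² = 400 − 396 = 4.
  k = 4: m = 4, d = 4, a = ⌊(6 + 4)/4⌋ = 2; p/q = (2·20 + 13)/(2·3 + 2) = 53/8; p² − 44·q² = 2809 − 2816 = -7.
  k = 5: m = 4, d = 7, a = ⌊(6 + 4)/7⌋ = 1; p/q = (1·53 + 20)/(1·8 + 3) = 73/11; p² − 44·q² = 5329 − 5324 = 5.
  k = 6: m = 3, d = 5, a = ⌊(6 + 3)/5⌋ = 1; p/q = (1·73 + 53)/(1·11 + 8) = 126/19; p² − 44·q² = 15876 − 15884 = -8.
  k = 7: m = 2, d = 8, a = ⌊(6 + 2)/8⌋ = 1; p/q = (1·126 + 73)/(1·19 + 11) = 199/30; p² − 44·q² = 39601 − 39600 = 1.
  The first convergent with p² − 44·q² = 1 gives the fundamental solution (x₁, y₁) = (199, 30).
Step 2: Apply the recurrence (x_{n+1}, y_{n+1}) = (x₁x_n + 44y₁y_n, x₁y_n + y₁x_n) repeatedly.
  From (x_1, y_1) = (199, 30): x_2 = 199·199 + 44·30·30 = 79201; y_2 = 199·30 + 30·199 = 11940.
  From (x_2, y_2) = (79201, 11940): x_3 = 199·79201 + 44·30·11940 = 31521799; y_3 = 199·11940 + 30·79201 = 4752090.
Step 3: Verify x_3² - 44·y_3² = 993623812196401 - 993623812196400 = 1 (should be 1). ✓

(x_1, y_1) = (199, 30); (x_3, y_3) = (31521799, 4752090).


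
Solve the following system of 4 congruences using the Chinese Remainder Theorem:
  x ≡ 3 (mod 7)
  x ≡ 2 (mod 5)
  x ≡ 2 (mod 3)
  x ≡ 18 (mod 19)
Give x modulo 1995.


Product of moduli M = 7 · 5 · 3 · 19 = 1995.
Merge one congruence at a time:
  Start: x ≡ 3 (mod 7).
  Combine with x ≡ 2 (mod 5); new modulus lcm = 35.
    Write x = 3 + 7·t and substitute into x ≡ 2 (mod 5): 7·t ≡ 2 − 3 = -1 (mod 5).
    Reduce coefficients mod 5: 2·t ≡ 4 (mod 5).
    The inverse of 2 mod 5 is 3 (since 2·3 = 6 = 1·5 + 1), so t ≡ 3·4 = 12 ≡ 2 (mod 5).
    Then x = 3 + 7·2 = 17, valid modulo lcm(7, 5) = 35: x ≡ 17 (mod 35).
  Combine with x ≡ 2 (mod 3); new modulus lcm = 105.
    Write x = 17 + 35·t and substitute into x ≡ 2 (mod 3): 35·t ≡ 2 − 17 = -15 (mod 3).
    Reduce coefficients mod 3: 2·t ≡ 0 (mod 3).
    The inverse of 2 mod 3 is 2 (since 2·2 = 4 = 1·3 + 1), so t ≡ 2·0 = 0 ≡ 0 (mod 3).
    Then x = 17 + 35·0 = 17, valid modulo lcm(35, 3) = 105: x ≡ 17 (mod 105).
  Combine with x ≡ 18 (mod 19); new modulus lcm = 1995.
    Write x = 17 + 105·t and substitute into x ≡ 18 (mod 19): 105·t ≡ 18 − 17 = 1 (mod 19).
    Reduce coefficients mod 19: 10·t ≡ 1 (mod 19).
    The inverse of 10 mod 19 is 2 (since 10·2 = 20 = 1·19 + 1), so t ≡ 2·1 = 2 ≡ 2 (mod 19).
    Then x = 17 + 105·2 = 227, valid modulo lcm(105, 19) = 1995: x ≡ 227 (mod 1995).
Verify against each original: 227 mod 7 = 3, 227 mod 5 = 2, 227 mod 3 = 2, 227 mod 19 = 18.

x ≡ 227 (mod 1995).


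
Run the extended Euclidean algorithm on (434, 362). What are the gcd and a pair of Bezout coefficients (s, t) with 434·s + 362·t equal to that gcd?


Euclidean algorithm on (434, 362) — divide until remainder is 0:
  434 = 1 · 362 + 72
  362 = 5 · 72 + 2
  72 = 36 · 2 + 0
gcd(434, 362) = 2.
Track Bezout coefficients alongside the remainders: start with r₀ = 434 = a·1 + b·0 (s = 1, t = 0) and r₁ = 362 = a·0 + b·1 (s = 0, t = 1); each new remainder r_{k+1} = r_{k-1} − q_k·r_k inherits s_{k+1} = s_{k-1} − q_k·s_k, t_{k+1} = t_{k-1} − q_k·t_k, so r_k = a·s_k + b·t_k at every step:
  q = 1: r = 72, s = 1 − 1·0 = 1, t = 0 − 1·1 = -1  (check: 434·1 + 362·(-1) = 72)
  q = 5: r = 2, s = 0 − 5·1 = -5, t = 1 − 5·(-1) = 6  (check: 434·(-5) + 362·6 = 2)
The row with r = 2 (the gcd) gives the Bezout coefficients s = -5, t = 6.
Result: 434 · (-5) + 362 · (6) = 2.

gcd(434, 362) = 2; s = -5, t = 6 (check: 434·(-5) + 362·6 = 2).


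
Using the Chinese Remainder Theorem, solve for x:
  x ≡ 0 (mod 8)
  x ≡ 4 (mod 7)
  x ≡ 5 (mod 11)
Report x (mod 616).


Moduli 8, 7, 11 are pairwise coprime; by CRT there is a unique solution modulo M = 8 · 7 · 11 = 616.
Solve pairwise, accumulating the modulus:
  Start with x ≡ 0 (mod 8).
  Combine with x ≡ 4 (mod 7): since gcd(8, 7) = 1, we get a unique residue mod 56.
    Write x = 0 + 8·t and substitute into x ≡ 4 (mod 7): 8·t ≡ 4 − 0 = 4 (mod 7).
    Reduce coefficients mod 7: 1·t ≡ 4 (mod 7).
    So t ≡ 4 (mod 7).
    Then x = 0 + 8·4 = 32, valid modulo lcm(8, 7) = 56: x ≡ 32 (mod 56).
  Combine with x ≡ 5 (mod 11): since gcd(56, 11) = 1, we get a unique residue mod 616.
    Write x = 32 + 56·t and substitute into x ≡ 5 (mod 11): 56·t ≡ 5 − 32 = -27 (mod 11).
    Reduce coefficients mod 11: 1·t ≡ 6 (mod 11).
    So t ≡ 6 (mod 11).
    Then x = 32 + 56·6 = 368, valid modulo lcm(56, 11) = 616: x ≡ 368 (mod 616).
Verify: 368 mod 8 = 0 ✓, 368 mod 7 = 4 ✓, 368 mod 11 = 5 ✓.

x ≡ 368 (mod 616).


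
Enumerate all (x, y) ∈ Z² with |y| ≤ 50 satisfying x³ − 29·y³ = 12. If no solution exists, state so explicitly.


The equation is x³ - 29y³ = 12. For fixed y, x³ = 29·y³ + 12, so a solution requires the RHS to be a perfect cube.
Strategy: iterate y from -50 to 50, compute RHS = 29·y³ + 12, and check whether it is a (positive or negative) perfect cube.
Check small values of y:
  y = 0: RHS = 12 is not a perfect cube.
  y = 1: RHS = 41 is not a perfect cube.
  y = -1: RHS = -17 is not a perfect cube.
  y = 2: RHS = 244 is not a perfect cube.
  y = -2: RHS = -220 is not a perfect cube.
  y = 3: RHS = 795 is not a perfect cube.
  y = -3: RHS = -771 is not a perfect cube.
Continuing the search up to |y| = 50 finds no solutions either.
No (x, y) in the scanned range satisfies the equation.

No integer solutions with |y| ≤ 50.


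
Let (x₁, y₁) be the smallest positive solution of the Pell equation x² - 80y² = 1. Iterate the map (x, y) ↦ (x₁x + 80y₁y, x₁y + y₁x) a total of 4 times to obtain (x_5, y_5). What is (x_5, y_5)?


Step 1: Find the fundamental solution (x₁, y₁) of x² - 80y² = 1.
  Expand √80 as a continued fraction. a₀ = ⌊√80⌋ = 8; iterate m_{k+1} = d_k·a_k − m_k, d_{k+1} = (80 − m_{k+1}²)/d_k, a_{k+1} = ⌊(a₀ + m_{k+1})/d_{k+1}⌋ (starting m₀ = 0, d₀ = 1), with convergents p_k = a_k·p_{k-1} + p_{k-2}, q_k = a_k·q_{k-1} + q_{k-2} (p₋₁ = 1, q₋₁ = 0):
  k = 0: a₀ = 8; p₀/q₀ = 8/1; p₀² − 80·q₀² = 64 − 80 = -16.
  k = 1: m = 8, d = 16, a = ⌊(8 + 8)/16⌋ = 1; p/q = (1·8 + 1)/(1·1 + 0) = 9/1; p² − 80·q² = 81 − 80 = 1.
  The first convergent with p² − 80·q² = 1 gives the fundamental solution (x₁, y₁) = (9, 1).
Step 2: Apply the recurrence (x_{n+1}, y_{n+1}) = (x₁x_n + 80y₁y_n, x₁y_n + y₁x_n) repeatedly.
  From (x_1, y_1) = (9, 1): x_2 = 9·9 + 80·1·1 = 161; y_2 = 9·1 + 1·9 = 18.
  From (x_2, y_2) = (161, 18): x_3 = 9·161 + 80·1·18 = 2889; y_3 = 9·18 + 1·161 = 323.
  From (x_3, y_3) = (2889, 323): x_4 = 9·2889 + 80·1·323 = 51841; y_4 = 9·323 + 1·2889 = 5796.
  From (x_4, y_4) = (51841, 5796): x_5 = 9·51841 + 80·1·5796 = 930249; y_5 = 9·5796 + 1·51841 = 104005.
Step 3: Verify x_5² - 80·y_5² = 865363202001 - 865363202000 = 1 (should be 1). ✓

(x_1, y_1) = (9, 1); (x_5, y_5) = (930249, 104005).
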